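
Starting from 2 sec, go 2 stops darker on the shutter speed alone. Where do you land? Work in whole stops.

Shutter speed: 2 → 1 → 1/2 — 2 stops faster (darker).

1/2s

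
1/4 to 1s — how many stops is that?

2 stops

1/4 → 1/2 → 1 — count the steps: 2 stops.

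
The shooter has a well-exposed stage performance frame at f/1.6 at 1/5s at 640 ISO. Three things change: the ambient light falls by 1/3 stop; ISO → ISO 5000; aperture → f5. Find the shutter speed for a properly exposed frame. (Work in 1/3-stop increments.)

0.3 s

Scene light: 1/3 stop darker.
ISO: 640 → 800 → 1000 → 1250 → 1600 → 2000 → 2500 → 3200 → 4000 → 5000 — 3 stops higher (brighter).
Aperture: f/1.6 → f/1.8 → f/2 → f/2.2 → f/2.5 → f/2.8 → f/3.2 → f/3.5 → f/4 → f/4.5 → f/5 — 3 1/3 stops smaller aperture (darker).
Net so far: 2/3 stop darker. Shutter speed: 1/5 → 1/4 → 0.3.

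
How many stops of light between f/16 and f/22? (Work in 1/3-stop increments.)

f/16 → f/18 → f/20 → f/22 — count the steps: 3 third-stops = 1 stop.

1 stop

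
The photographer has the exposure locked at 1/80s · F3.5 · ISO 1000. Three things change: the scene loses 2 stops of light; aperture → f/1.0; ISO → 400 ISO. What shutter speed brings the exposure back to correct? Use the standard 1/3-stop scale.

1/100s

Scene light: 2 stops darker.
Aperture: f/3.5 → f/3.2 → f/2.8 → f/2.5 → f/2.2 → f/2 → f/1.8 → f/1.6 → f/1.4 → f/1.2 → f/1.1 → f/1.0 — 3 2/3 stops larger aperture (brighter).
ISO: 1000 → 800 → 640 → 500 → 400 — 1 1/3 stops dropped (darker).
Net so far: 1/3 stop brighter. Shutter speed: 1/80 → 1/100.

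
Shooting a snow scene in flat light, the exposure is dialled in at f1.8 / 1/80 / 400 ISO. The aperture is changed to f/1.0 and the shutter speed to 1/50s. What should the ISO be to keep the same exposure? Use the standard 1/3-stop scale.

Aperture: f/1.8 → f/1.6 → f/1.4 → f/1.2 → f/1.1 → f/1.0 — 1 2/3 stops opened up (brighter).
Shutter speed: 1/80 → 1/60 → 1/50 — 2/3 stop slower (brighter).
Net change so far: 2 1/3 stops brighter. Offset with the ISO: 400 → 320 → 250 → 200 → 160 → 125 → 100 → 80.

ISO 80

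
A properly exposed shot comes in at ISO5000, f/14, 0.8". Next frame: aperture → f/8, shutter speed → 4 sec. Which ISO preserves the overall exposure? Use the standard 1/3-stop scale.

Aperture: f/14 → f/13 → f/11 → f/10 → f/9 → f/8 — 1 2/3 stops larger aperture (brighter).
Shutter speed: 0.8 → 1 → 1.3 → 1.6 → 2 → 2.5 → 3.2 → 4 — 2 1/3 stops slower (brighter).
Net change so far: 4 stops brighter. Offset with the ISO: 5000 → 4000 → 3200 → 2500 → 2000 → 1600 → 1250 → 1000 → 800 → 640 → 500 → 400 → 320.

ISO 320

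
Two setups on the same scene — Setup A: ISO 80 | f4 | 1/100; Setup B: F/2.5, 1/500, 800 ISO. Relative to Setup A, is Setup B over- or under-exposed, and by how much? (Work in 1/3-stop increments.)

Aperture: f/4 → f/3.5 → f/3.2 → f/2.8 → f/2.5 — 1 1/3 stops opened up (brighter).
Shutter speed: 1/100 → 1/125 → 1/160 → 1/200 → 1/250 → 1/320 → 1/400 → 1/500 — 2 1/3 stops shorter (darker).
ISO: 80 → 100 → 125 → 160 → 200 → 250 → 320 → 400 → 500 → 640 → 800 — 3 1/3 stops raised (brighter).
Net: +1 1/3 −2 1/3 +3 1/3 = +2 1/3 stops.

2 1/3 stops brighter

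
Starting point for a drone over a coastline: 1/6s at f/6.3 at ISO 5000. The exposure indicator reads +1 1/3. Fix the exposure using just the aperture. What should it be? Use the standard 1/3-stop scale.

Overexposed by 1 1/3 stops → need 1 1/3 stops darker.
Aperture: f/6.3 → f/7.1 → f/8 → f/9 → f/10.

f/10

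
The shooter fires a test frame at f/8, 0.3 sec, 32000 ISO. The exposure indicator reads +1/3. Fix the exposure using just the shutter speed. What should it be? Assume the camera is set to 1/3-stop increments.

1/4s

Overexposed by 1/3 stop → need 1/3 stop darker.
Shutter speed: 0.3 → 1/4.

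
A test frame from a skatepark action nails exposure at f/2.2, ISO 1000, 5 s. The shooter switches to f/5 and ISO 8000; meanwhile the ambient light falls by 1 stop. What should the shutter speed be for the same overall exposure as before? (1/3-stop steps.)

6 s

Scene light: 1 stop darker.
Aperture: f/2.2 → f/2.5 → f/2.8 → f/3.2 → f/3.5 → f/4 → f/4.5 → f/5 — 2 1/3 stops smaller aperture (darker).
ISO: 1000 → 1250 → 1600 → 2000 → 2500 → 3200 → 4000 → 5000 → 6400 → 8000 — 3 stops higher (brighter).
Net so far: 1/3 stop darker. Shutter speed: 5 → 6.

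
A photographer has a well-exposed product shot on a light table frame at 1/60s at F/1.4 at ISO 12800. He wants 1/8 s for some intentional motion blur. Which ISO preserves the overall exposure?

Shutter speed: 1/60 → 1/30 → 1/15 → 1/8 — 3 stops longer (brighter).
Need 3 stops darker from the ISO: 12800 → 6400 → 3200 → 1600.

ISO 1600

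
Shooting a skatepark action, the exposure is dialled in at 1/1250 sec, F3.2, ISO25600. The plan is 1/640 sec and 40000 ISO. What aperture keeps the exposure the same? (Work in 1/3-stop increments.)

Shutter speed: 1/1250 → 1/1000 → 1/800 → 1/640 — 1 stop slower (brighter).
ISO: 25600 → 32000 → 40000 — 2/3 stop raised (brighter).
Net change so far: 1 2/3 stops brighter. Offset with the aperture: f/3.2 → f/3.5 → f/4 → f/4.5 → f/5 → f/5.6.

f/5.6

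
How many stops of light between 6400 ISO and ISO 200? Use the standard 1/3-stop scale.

6400 → 5000 → 4000 → 3200 → 2500 → 2000 → 1600 → 1250 → 1000 → 800 → 640 → 500 → 400 → 320 → 250 → 200 — count the steps: 15 third-stops = 5 stops.

5 stops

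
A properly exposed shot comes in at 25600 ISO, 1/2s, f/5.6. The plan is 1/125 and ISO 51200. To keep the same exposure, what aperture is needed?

f/1.0

Shutter speed: 1/2 → 1/4 → 1/8 → 1/15 → 1/30 → 1/60 → 1/125 — 6 stops shorter (darker).
ISO: 25600 → 51200 — 1 stop raised (brighter).
Net change so far: 5 stops darker. Offset with the aperture: f/5.6 → f/4 → f/2.8 → f/2 → f/1.4 → f/1.0.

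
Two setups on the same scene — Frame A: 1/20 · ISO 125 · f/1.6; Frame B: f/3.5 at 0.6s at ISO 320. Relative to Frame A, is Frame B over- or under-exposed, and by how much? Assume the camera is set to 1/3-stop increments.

Aperture: f/1.6 → f/1.8 → f/2 → f/2.2 → f/2.5 → f/2.8 → f/3.2 → f/3.5 — 2 1/3 stops smaller aperture (darker).
Shutter speed: 1/20 → 1/15 → 1/13 → 1/10 → 1/8 → 1/6 → 1/5 → 1/4 → 0.3 → 0.4 → 0.5 → 0.6 — 3 2/3 stops slower (brighter).
ISO: 125 → 160 → 200 → 250 → 320 — 1 1/3 stops higher (brighter).
Net: −2 1/3 +3 2/3 +1 1/3 = +2 2/3 stops.

2 2/3 stops brighter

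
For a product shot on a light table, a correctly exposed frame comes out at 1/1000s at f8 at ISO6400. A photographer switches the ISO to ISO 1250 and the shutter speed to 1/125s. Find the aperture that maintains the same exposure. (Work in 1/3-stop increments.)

ISO: 6400 → 5000 → 4000 → 3200 → 2500 → 2000 → 1600 → 1250 — 2 1/3 stops dropped (darker).
Shutter speed: 1/1000 → 1/800 → 1/640 → 1/500 → 1/400 → 1/320 → 1/250 → 1/200 → 1/160 → 1/125 — 3 stops longer (brighter).
Net change so far: 2/3 stop brighter. Offset with the aperture: f/8 → f/9 → f/10.

f/10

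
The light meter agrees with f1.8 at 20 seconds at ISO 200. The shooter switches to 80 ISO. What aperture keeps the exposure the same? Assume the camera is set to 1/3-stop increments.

ISO: 200 → 160 → 125 → 100 → 80 — 1 1/3 stops lower (darker).
Need 1 1/3 stops brighter from the aperture: f/1.8 → f/1.6 → f/1.4 → f/1.2 → f/1.1.

f/1.1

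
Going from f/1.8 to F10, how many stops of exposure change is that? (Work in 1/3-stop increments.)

f/1.8 → f/2 → f/2.2 → f/2.5 → f/2.8 → f/3.2 → f/3.5 → f/4 → f/4.5 → f/5 → f/5.6 → f/6.3 → f/7.1 → f/8 → f/9 → f/10 — count the steps: 15 third-stops = 5 stops.

5 stops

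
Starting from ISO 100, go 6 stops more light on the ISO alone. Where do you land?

ISO 6400

ISO: 100 → 200 → 400 → 800 → 1600 → 3200 → 6400 — 6 stops higher (brighter).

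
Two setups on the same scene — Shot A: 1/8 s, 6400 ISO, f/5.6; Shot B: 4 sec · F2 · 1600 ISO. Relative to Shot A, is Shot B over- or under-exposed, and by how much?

Aperture: f/5.6 → f/4 → f/2.8 → f/2 — 3 stops larger aperture (brighter).
Shutter speed: 1/8 → 1/4 → 1/2 → 1 → 2 → 4 — 5 stops longer (brighter).
ISO: 6400 → 3200 → 1600 — 2 stops dropped (darker).
Net: +3 +5 −2 = +6 stops.

6 stops brighter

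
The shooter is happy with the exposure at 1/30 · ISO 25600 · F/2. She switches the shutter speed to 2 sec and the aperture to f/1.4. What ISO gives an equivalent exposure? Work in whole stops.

Shutter speed: 1/30 → 1/15 → 1/8 → 1/4 → 1/2 → 1 → 2 — 6 stops slower (brighter).
Aperture: f/2 → f/1.4 — 1 stop opened up (brighter).
Net change so far: 7 stops brighter. Offset with the ISO: 25600 → 12800 → 6400 → 3200 → 1600 → 800 → 400 → 200.

ISO 200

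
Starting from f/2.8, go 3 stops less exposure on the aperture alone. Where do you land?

Aperture: f/2.8 → f/4 → f/5.6 → f/8 — 3 stops smaller aperture (darker).

f/8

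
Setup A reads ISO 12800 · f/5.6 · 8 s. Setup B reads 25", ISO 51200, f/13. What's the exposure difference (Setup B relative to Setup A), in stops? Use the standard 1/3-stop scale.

Aperture: f/5.6 → f/6.3 → f/7.1 → f/8 → f/9 → f/10 → f/11 → f/13 — 2 1/3 stops stopped down (darker).
Shutter speed: 8 → 10 → 13 → 15 → 20 → 25 — 1 2/3 stops slower (brighter).
ISO: 12800 → 16000 → 20000 → 25600 → 32000 → 40000 → 51200 — 2 stops raised (brighter).
Net: −2 1/3 +1 2/3 +2 = +1 1/3 stops.

1 1/3 stops brighter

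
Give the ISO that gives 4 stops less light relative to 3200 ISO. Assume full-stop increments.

ISO 200

ISO: 3200 → 1600 → 800 → 400 → 200 — 4 stops dropped (darker).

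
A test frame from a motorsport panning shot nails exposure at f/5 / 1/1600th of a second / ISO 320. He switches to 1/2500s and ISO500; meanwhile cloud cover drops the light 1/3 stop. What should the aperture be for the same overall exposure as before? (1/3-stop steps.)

Scene light: 1/3 stop darker.
Shutter speed: 1/1600 → 1/2000 → 1/2500 — 2/3 stop faster (darker).
ISO: 320 → 400 → 500 — 2/3 stop raised (brighter).
Net so far: 1/3 stop darker. Aperture: f/5 → f/4.5.

f/4.5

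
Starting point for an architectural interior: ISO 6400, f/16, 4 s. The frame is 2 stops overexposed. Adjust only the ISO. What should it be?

ISO 1600

Overexposed by 2 stops → need 2 stops darker.
ISO: 6400 → 3200 → 1600.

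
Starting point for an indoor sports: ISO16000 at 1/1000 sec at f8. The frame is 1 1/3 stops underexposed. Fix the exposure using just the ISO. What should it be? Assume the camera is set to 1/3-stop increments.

Underexposed by 1 1/3 stops → need 1 1/3 stops brighter.
ISO: 16000 → 20000 → 25600 → 32000 → 40000.

ISO 40000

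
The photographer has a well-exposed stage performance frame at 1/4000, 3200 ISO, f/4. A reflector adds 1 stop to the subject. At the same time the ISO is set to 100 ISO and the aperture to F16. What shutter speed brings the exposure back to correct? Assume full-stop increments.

1/15s

Scene light: 1 stop brighter.
ISO: 3200 → 1600 → 800 → 400 → 200 → 100 — 5 stops lower (darker).
Aperture: f/4 → f/5.6 → f/8 → f/11 → f/16 — 4 stops stopped down (darker).
Net so far: 8 stops darker. Shutter speed: 1/4000 → 1/2000 → 1/1000 → 1/500 → 1/250 → 1/125 → 1/60 → 1/30 → 1/15.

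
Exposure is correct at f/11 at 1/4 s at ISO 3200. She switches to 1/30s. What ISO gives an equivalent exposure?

Shutter speed: 1/4 → 1/8 → 1/15 → 1/30 — 3 stops shorter (darker).
Need 3 stops brighter from the ISO: 3200 → 6400 → 12800 → 25600.

ISO 25600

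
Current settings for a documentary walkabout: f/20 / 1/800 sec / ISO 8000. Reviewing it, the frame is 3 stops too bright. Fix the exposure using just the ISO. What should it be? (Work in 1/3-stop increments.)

ISO 1000

Overexposed by 3 stops → need 3 stops darker.
ISO: 8000 → 6400 → 5000 → 4000 → 3200 → 2500 → 2000 → 1600 → 1250 → 1000.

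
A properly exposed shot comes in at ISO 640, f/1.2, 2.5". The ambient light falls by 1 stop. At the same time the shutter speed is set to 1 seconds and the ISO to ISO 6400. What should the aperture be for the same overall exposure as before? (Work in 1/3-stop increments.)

f/1.8

Scene light: 1 stop darker.
Shutter speed: 2.5 → 2 → 1.6 → 1.3 → 1 — 1 1/3 stops shorter (darker).
ISO: 640 → 800 → 1000 → 1250 → 1600 → 2000 → 2500 → 3200 → 4000 → 5000 → 6400 — 3 1/3 stops higher (brighter).
Net so far: 1 stop brighter. Aperture: f/1.2 → f/1.4 → f/1.6 → f/1.8.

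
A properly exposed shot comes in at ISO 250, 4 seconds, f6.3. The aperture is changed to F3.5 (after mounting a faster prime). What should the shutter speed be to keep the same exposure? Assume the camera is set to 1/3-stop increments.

Aperture: f/6.3 → f/5.6 → f/5 → f/4.5 → f/4 → f/3.5 — 1 2/3 stops larger aperture (brighter).
Need 1 2/3 stops darker from the shutter speed: 4 → 3.2 → 2.5 → 2 → 1.6 → 1.3.

1.3 s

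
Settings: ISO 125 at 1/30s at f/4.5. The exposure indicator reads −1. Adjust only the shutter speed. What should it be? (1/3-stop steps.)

1/15s

Underexposed by 1 stop → need 1 stop brighter.
Shutter speed: 1/30 → 1/25 → 1/20 → 1/15.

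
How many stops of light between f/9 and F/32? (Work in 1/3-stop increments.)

3 2/3 stops

f/9 → f/10 → f/11 → f/13 → f/14 → f/16 → f/18 → f/20 → f/22 → f/25 → f/29 → f/32 — count the steps: 11 third-stops = 3 2/3 stops.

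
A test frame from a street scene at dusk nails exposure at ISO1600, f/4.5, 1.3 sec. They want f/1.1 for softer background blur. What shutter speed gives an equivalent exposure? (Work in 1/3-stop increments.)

1/13s

Aperture: f/4.5 → f/4 → f/3.5 → f/3.2 → f/2.8 → f/2.5 → f/2.2 → f/2 → f/1.8 → f/1.6 → f/1.4 → f/1.2 → f/1.1 — 4 stops opened up (brighter).
Need 4 stops darker from the shutter speed: 1.3 → 1 → 0.8 → 0.6 → 0.5 → 0.4 → 0.3 → 1/4 → 1/5 → 1/6 → 1/8 → 1/10 → 1/13.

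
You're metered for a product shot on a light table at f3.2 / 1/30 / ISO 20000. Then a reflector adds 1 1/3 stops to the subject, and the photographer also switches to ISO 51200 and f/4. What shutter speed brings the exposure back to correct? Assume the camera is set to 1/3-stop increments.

Scene light: 1 1/3 stops brighter.
ISO: 20000 → 25600 → 32000 → 40000 → 51200 — 1 1/3 stops higher (brighter).
Aperture: f/3.2 → f/3.5 → f/4 — 2/3 stop narrower (darker).
Net so far: 2 stops brighter. Shutter speed: 1/30 → 1/40 → 1/50 → 1/60 → 1/80 → 1/100 → 1/125.

1/125s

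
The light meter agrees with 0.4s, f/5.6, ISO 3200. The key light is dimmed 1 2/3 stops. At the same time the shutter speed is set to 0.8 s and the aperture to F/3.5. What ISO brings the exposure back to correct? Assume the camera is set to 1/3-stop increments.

ISO 2000

Scene light: 1 2/3 stops darker.
Shutter speed: 0.4 → 0.5 → 0.6 → 0.8 — 1 stop slower (brighter).
Aperture: f/5.6 → f/5 → f/4.5 → f/4 → f/3.5 — 1 1/3 stops wider (brighter).
Net so far: 2/3 stop brighter. ISO: 3200 → 2500 → 2000.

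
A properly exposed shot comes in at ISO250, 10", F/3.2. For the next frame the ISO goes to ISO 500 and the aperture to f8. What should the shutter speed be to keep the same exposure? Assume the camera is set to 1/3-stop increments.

30 s

ISO: 250 → 320 → 400 → 500 — 1 stop higher (brighter).
Aperture: f/3.2 → f/3.5 → f/4 → f/4.5 → f/5 → f/5.6 → f/6.3 → f/7.1 → f/8 — 2 2/3 stops stopped down (darker).
Net change so far: 1 2/3 stops darker. Offset with the shutter speed: 10 → 13 → 15 → 20 → 25 → 30.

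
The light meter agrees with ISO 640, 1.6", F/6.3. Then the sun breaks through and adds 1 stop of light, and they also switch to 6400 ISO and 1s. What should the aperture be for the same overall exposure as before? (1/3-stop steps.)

Scene light: 1 stop brighter.
ISO: 640 → 800 → 1000 → 1250 → 1600 → 2000 → 2500 → 3200 → 4000 → 5000 → 6400 — 3 1/3 stops raised (brighter).
Shutter speed: 1.6 → 1.3 → 1 — 2/3 stop faster (darker).
Net so far: 3 2/3 stops brighter. Aperture: f/6.3 → f/7.1 → f/8 → f/9 → f/10 → f/11 → f/13 → f/14 → f/16 → f/18 → f/20 → f/22.

f/22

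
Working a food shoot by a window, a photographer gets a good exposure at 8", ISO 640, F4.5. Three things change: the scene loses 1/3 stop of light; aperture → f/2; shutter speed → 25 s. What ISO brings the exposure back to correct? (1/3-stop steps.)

ISO 50

Scene light: 1/3 stop darker.
Aperture: f/4.5 → f/4 → f/3.5 → f/3.2 → f/2.8 → f/2.5 → f/2.2 → f/2 — 2 1/3 stops opened up (brighter).
Shutter speed: 8 → 10 → 13 → 15 → 20 → 25 — 1 2/3 stops slower (brighter).
Net so far: 3 2/3 stops brighter. ISO: 640 → 500 → 400 → 320 → 250 → 200 → 160 → 125 → 100 → 80 → 64 → 50.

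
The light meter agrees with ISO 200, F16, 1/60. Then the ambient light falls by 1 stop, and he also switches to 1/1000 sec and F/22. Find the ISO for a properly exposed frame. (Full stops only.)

ISO 12800

Scene light: 1 stop darker.
Shutter speed: 1/60 → 1/125 → 1/250 → 1/500 → 1/1000 — 4 stops faster (darker).
Aperture: f/16 → f/22 — 1 stop narrower (darker).
Net so far: 6 stops darker. ISO: 200 → 400 → 800 → 1600 → 3200 → 6400 → 12800.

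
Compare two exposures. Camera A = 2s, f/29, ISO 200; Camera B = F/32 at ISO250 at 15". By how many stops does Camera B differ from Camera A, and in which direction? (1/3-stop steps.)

3 stops brighter

Aperture: f/29 → f/32 — 1/3 stop stopped down (darker).
Shutter speed: 2 → 2.5 → 3.2 → 4 → 5 → 6 → 8 → 10 → 13 → 15 — 3 stops slower (brighter).
ISO: 200 → 250 — 1/3 stop higher (brighter).
Net: −1/3 +3 +1/3 = +3 stops.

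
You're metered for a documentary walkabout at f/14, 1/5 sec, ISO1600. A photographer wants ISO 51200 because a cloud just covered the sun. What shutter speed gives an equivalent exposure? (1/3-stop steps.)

ISO: 1600 → 2000 → 2500 → 3200 → 4000 → 5000 → 6400 → 8000 → 10000 → 12800 → 16000 → 20000 → 25600 → 32000 → 40000 → 51200 — 5 stops raised (brighter).
Need 5 stops darker from the shutter speed: 1/5 → 1/6 → 1/8 → 1/10 → 1/13 → 1/15 → 1/20 → 1/25 → 1/30 → 1/40 → 1/50 → 1/60 → 1/80 → 1/100 → 1/125 → 1/160.

1/160s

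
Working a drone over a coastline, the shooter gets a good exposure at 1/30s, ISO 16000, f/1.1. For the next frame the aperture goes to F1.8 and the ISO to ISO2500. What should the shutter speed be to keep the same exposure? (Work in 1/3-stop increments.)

0.5 s

Aperture: f/1.1 → f/1.2 → f/1.4 → f/1.6 → f/1.8 — 1 1/3 stops stopped down (darker).
ISO: 16000 → 12800 → 10000 → 8000 → 6400 → 5000 → 4000 → 3200 → 2500 — 2 2/3 stops lower (darker).
Net change so far: 4 stops darker. Offset with the shutter speed: 1/30 → 1/25 → 1/20 → 1/15 → 1/13 → 1/10 → 1/8 → 1/6 → 1/5 → 1/4 → 0.3 → 0.4 → 0.5.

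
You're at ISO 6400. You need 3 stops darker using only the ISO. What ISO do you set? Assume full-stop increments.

ISO 800

ISO: 6400 → 3200 → 1600 → 800 — 3 stops lower (darker).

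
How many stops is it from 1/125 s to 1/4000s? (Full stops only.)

5 stops

1/125 → 1/250 → 1/500 → 1/1000 → 1/2000 → 1/4000 — count the steps: 5 stops.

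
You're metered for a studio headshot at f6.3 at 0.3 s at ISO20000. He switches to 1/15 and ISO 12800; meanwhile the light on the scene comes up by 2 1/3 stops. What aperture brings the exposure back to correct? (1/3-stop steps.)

Scene light: 2 1/3 stops brighter.
Shutter speed: 0.3 → 1/4 → 1/5 → 1/6 → 1/8 → 1/10 → 1/13 → 1/15 — 2 1/3 stops shorter (darker).
ISO: 20000 → 16000 → 12800 — 2/3 stop dropped (darker).
Net so far: 2/3 stop darker. Aperture: f/6.3 → f/5.6 → f/5.

f/5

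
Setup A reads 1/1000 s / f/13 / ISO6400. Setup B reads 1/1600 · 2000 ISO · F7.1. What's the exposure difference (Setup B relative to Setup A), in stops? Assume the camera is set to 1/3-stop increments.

Aperture: f/13 → f/11 → f/10 → f/9 → f/8 → f/7.1 — 1 2/3 stops wider (brighter).
Shutter speed: 1/1000 → 1/1250 → 1/1600 — 2/3 stop faster (darker).
ISO: 6400 → 5000 → 4000 → 3200 → 2500 → 2000 — 1 2/3 stops lower (darker).
Net: +1 2/3 −2/3 −1 2/3 = −2/3 stops.

2/3 stop darker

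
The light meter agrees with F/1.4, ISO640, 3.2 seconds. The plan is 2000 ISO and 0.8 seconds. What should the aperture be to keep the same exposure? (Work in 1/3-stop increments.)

ISO: 640 → 800 → 1000 → 1250 → 1600 → 2000 — 1 2/3 stops raised (brighter).
Shutter speed: 3.2 → 2.5 → 2 → 1.6 → 1.3 → 1 → 0.8 — 2 stops shorter (darker).
Net change so far: 1/3 stop darker. Offset with the aperture: f/1.4 → f/1.2.

f/1.2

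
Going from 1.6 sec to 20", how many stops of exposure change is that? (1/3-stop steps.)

3 2/3 stops

1.6 → 2 → 2.5 → 3.2 → 4 → 5 → 6 → 8 → 10 → 13 → 15 → 20 — count the steps: 11 third-stops = 3 2/3 stops.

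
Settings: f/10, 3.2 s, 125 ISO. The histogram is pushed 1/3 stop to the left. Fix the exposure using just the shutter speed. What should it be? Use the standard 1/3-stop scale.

4 s

Underexposed by 1/3 stop → need 1/3 stop brighter.
Shutter speed: 3.2 → 4.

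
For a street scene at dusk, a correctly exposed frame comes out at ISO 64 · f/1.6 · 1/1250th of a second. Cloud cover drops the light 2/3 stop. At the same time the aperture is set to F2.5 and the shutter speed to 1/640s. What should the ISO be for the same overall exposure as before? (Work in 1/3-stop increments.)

ISO 125

Scene light: 2/3 stop darker.
Aperture: f/1.6 → f/1.8 → f/2 → f/2.2 → f/2.5 — 1 1/3 stops narrower (darker).
Shutter speed: 1/1250 → 1/1000 → 1/800 → 1/640 — 1 stop longer (brighter).
Net so far: 1 stop darker. ISO: 64 → 80 → 100 → 125.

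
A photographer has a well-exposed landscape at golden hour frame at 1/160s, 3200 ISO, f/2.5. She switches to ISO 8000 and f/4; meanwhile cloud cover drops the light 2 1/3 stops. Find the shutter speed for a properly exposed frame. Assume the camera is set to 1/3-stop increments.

1/30s

Scene light: 2 1/3 stops darker.
ISO: 3200 → 4000 → 5000 → 6400 → 8000 — 1 1/3 stops higher (brighter).
Aperture: f/2.5 → f/2.8 → f/3.2 → f/3.5 → f/4 — 1 1/3 stops narrower (darker).
Net so far: 2 1/3 stops darker. Shutter speed: 1/160 → 1/125 → 1/100 → 1/80 → 1/60 → 1/50 → 1/40 → 1/30.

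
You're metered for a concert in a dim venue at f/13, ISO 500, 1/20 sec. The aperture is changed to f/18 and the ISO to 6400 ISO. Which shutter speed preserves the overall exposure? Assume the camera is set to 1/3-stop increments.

1/125s

Aperture: f/13 → f/14 → f/16 → f/18 — 1 stop stopped down (darker).
ISO: 500 → 640 → 800 → 1000 → 1250 → 1600 → 2000 → 2500 → 3200 → 4000 → 5000 → 6400 — 3 2/3 stops higher (brighter).
Net change so far: 2 2/3 stops brighter. Offset with the shutter speed: 1/20 → 1/25 → 1/30 → 1/40 → 1/50 → 1/60 → 1/80 → 1/100 → 1/125.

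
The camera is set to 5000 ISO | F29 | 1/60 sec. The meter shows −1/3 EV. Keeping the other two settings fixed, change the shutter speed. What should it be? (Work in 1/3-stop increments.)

Underexposed by 1/3 stop → need 1/3 stop brighter.
Shutter speed: 1/60 → 1/50.

1/50s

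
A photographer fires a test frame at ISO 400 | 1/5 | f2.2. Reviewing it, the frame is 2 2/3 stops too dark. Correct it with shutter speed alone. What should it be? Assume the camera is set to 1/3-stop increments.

1.3 s

Underexposed by 2 2/3 stops → need 2 2/3 stops brighter.
Shutter speed: 1/5 → 1/4 → 0.3 → 0.4 → 0.5 → 0.6 → 0.8 → 1 → 1.3.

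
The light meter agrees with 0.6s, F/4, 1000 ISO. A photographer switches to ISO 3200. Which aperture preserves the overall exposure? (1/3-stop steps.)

f/7.1

ISO: 1000 → 1250 → 1600 → 2000 → 2500 → 3200 — 1 2/3 stops higher (brighter).
Need 1 2/3 stops darker from the aperture: f/4 → f/4.5 → f/5 → f/5.6 → f/6.3 → f/7.1.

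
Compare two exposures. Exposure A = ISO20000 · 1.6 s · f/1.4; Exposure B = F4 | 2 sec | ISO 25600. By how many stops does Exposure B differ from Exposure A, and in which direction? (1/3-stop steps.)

Aperture: f/1.4 → f/1.6 → f/1.8 → f/2 → f/2.2 → f/2.5 → f/2.8 → f/3.2 → f/3.5 → f/4 — 3 stops narrower (darker).
Shutter speed: 1.6 → 2 — 1/3 stop slower (brighter).
ISO: 20000 → 25600 — 1/3 stop higher (brighter).
Net: −3 +1/3 +1/3 = −2 1/3 stops.

2 1/3 stops darker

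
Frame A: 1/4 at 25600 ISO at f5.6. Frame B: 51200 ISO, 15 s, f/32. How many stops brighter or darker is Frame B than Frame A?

2 stops brighter

Aperture: f/5.6 → f/8 → f/11 → f/16 → f/22 → f/32 — 5 stops stopped down (darker).
Shutter speed: 1/4 → 1/2 → 1 → 2 → 4 → 8 → 15 — 6 stops longer (brighter).
ISO: 25600 → 51200 — 1 stop higher (brighter).
Net: −5 +6 +1 = +2 stops.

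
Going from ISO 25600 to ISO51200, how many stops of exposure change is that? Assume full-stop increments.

25600 → 51200 — count the steps: 1 stop.

1 stop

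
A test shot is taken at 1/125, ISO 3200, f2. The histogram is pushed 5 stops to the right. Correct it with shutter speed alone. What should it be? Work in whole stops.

1/4000s

Overexposed by 5 stops → need 5 stops darker.
Shutter speed: 1/125 → 1/250 → 1/500 → 1/1000 → 1/2000 → 1/4000.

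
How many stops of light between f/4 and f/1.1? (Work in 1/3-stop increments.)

f/4 → f/3.5 → f/3.2 → f/2.8 → f/2.5 → f/2.2 → f/2 → f/1.8 → f/1.6 → f/1.4 → f/1.2 → f/1.1 — count the steps: 11 third-stops = 3 2/3 stops.

3 2/3 stops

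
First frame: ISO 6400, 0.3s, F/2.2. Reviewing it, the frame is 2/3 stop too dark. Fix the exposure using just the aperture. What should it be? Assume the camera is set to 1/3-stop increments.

Underexposed by 2/3 stop → need 2/3 stop brighter.
Aperture: f/2.2 → f/2 → f/1.8.

f/1.8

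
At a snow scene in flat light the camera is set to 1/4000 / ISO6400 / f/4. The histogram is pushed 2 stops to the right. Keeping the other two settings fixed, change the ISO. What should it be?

ISO 1600

Overexposed by 2 stops → need 2 stops darker.
ISO: 6400 → 3200 → 1600.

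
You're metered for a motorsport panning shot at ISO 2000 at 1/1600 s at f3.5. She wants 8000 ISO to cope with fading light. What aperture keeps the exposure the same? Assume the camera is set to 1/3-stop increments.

ISO: 2000 → 2500 → 3200 → 4000 → 5000 → 6400 → 8000 — 2 stops raised (brighter).
Need 2 stops darker from the aperture: f/3.5 → f/4 → f/4.5 → f/5 → f/5.6 → f/6.3 → f/7.1.

f/7.1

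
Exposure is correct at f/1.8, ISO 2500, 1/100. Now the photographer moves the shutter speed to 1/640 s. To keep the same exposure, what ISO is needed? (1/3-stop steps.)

ISO 16000

Shutter speed: 1/100 → 1/125 → 1/160 → 1/200 → 1/250 → 1/320 → 1/400 → 1/500 → 1/640 — 2 2/3 stops shorter (darker).
Need 2 2/3 stops brighter from the ISO: 2500 → 3200 → 4000 → 5000 → 6400 → 8000 → 10000 → 12800 → 16000.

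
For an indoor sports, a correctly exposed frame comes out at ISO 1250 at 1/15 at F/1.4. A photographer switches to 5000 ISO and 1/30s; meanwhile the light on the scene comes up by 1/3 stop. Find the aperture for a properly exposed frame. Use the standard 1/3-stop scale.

f/2.2

Scene light: 1/3 stop brighter.
ISO: 1250 → 1600 → 2000 → 2500 → 3200 → 4000 → 5000 — 2 stops raised (brighter).
Shutter speed: 1/15 → 1/20 → 1/25 → 1/30 — 1 stop faster (darker).
Net so far: 1 1/3 stops brighter. Aperture: f/1.4 → f/1.6 → f/1.8 → f/2 → f/2.2.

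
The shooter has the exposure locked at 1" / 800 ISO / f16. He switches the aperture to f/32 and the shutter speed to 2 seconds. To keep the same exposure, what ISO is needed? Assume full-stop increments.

ISO 1600

Aperture: f/16 → f/22 → f/32 — 2 stops smaller aperture (darker).
Shutter speed: 1 → 2 — 1 stop slower (brighter).
Net change so far: 1 stop darker. Offset with the ISO: 800 → 1600.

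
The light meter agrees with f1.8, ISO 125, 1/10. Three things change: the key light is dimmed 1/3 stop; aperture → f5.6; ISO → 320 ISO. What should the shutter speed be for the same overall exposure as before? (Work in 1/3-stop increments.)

Scene light: 1/3 stop darker.
Aperture: f/1.8 → f/2 → f/2.2 → f/2.5 → f/2.8 → f/3.2 → f/3.5 → f/4 → f/4.5 → f/5 → f/5.6 — 3 1/3 stops smaller aperture (darker).
ISO: 125 → 160 → 200 → 250 → 320 — 1 1/3 stops higher (brighter).
Net so far: 2 1/3 stops darker. Shutter speed: 1/10 → 1/8 → 1/6 → 1/5 → 1/4 → 0.3 → 0.4 → 0.5.

0.5 s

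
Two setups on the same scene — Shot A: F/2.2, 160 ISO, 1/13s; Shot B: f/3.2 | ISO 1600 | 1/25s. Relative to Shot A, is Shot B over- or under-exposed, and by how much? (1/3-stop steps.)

Aperture: f/2.2 → f/2.5 → f/2.8 → f/3.2 — 1 stop stopped down (darker).
Shutter speed: 1/13 → 1/15 → 1/20 → 1/25 — 1 stop faster (darker).
ISO: 160 → 200 → 250 → 320 → 400 → 500 → 640 → 800 → 1000 → 1250 → 1600 — 3 1/3 stops higher (brighter).
Net: −1 −1 +3 1/3 = +1 1/3 stops.

1 1/3 stops brighter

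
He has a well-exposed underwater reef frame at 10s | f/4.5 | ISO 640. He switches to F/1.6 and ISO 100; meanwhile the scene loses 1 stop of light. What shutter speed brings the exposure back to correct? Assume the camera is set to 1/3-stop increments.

15 s

Scene light: 1 stop darker.
Aperture: f/4.5 → f/4 → f/3.5 → f/3.2 → f/2.8 → f/2.5 → f/2.2 → f/2 → f/1.8 → f/1.6 — 3 stops opened up (brighter).
ISO: 640 → 500 → 400 → 320 → 250 → 200 → 160 → 125 → 100 — 2 2/3 stops dropped (darker).
Net so far: 2/3 stop darker. Shutter speed: 10 → 13 → 15.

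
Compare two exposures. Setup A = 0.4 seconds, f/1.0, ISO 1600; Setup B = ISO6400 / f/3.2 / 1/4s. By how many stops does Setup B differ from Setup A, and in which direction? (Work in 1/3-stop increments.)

Aperture: f/1.0 → f/1.1 → f/1.2 → f/1.4 → f/1.6 → f/1.8 → f/2 → f/2.2 → f/2.5 → f/2.8 → f/3.2 — 3 1/3 stops stopped down (darker).
Shutter speed: 0.4 → 0.3 → 1/4 — 2/3 stop shorter (darker).
ISO: 1600 → 2000 → 2500 → 3200 → 4000 → 5000 → 6400 — 2 stops raised (brighter).
Net: −3 1/3 −2/3 +2 = −2 stops.

2 stops darker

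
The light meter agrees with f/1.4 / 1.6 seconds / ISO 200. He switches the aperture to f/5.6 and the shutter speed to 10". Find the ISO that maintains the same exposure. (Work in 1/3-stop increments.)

ISO 500

Aperture: f/1.4 → f/1.6 → f/1.8 → f/2 → f/2.2 → f/2.5 → f/2.8 → f/3.2 → f/3.5 → f/4 → f/4.5 → f/5 → f/5.6 — 4 stops smaller aperture (darker).
Shutter speed: 1.6 → 2 → 2.5 → 3.2 → 4 → 5 → 6 → 8 → 10 — 2 2/3 stops slower (brighter).
Net change so far: 1 1/3 stops darker. Offset with the ISO: 200 → 250 → 320 → 400 → 500.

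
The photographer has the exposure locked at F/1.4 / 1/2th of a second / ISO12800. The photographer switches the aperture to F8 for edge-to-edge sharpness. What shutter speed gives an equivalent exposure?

15 s

Aperture: f/1.4 → f/2 → f/2.8 → f/4 → f/5.6 → f/8 — 5 stops narrower (darker).
Need 5 stops brighter from the shutter speed: 1/2 → 1 → 2 → 4 → 8 → 15.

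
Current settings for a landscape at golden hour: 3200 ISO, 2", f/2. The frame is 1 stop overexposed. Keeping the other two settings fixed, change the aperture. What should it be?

Overexposed by 1 stop → need 1 stop darker.
Aperture: f/2 → f/2.8.

f/2.8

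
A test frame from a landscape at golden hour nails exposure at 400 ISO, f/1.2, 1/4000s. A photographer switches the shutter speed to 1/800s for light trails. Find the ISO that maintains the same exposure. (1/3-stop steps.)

Shutter speed: 1/4000 → 1/3200 → 1/2500 → 1/2000 → 1/1600 → 1/1250 → 1/1000 → 1/800 — 2 1/3 stops longer (brighter).
Need 2 1/3 stops darker from the ISO: 400 → 320 → 250 → 200 → 160 → 125 → 100 → 80.

ISO 80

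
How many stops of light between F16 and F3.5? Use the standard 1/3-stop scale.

4 1/3 stops

f/16 → f/14 → f/13 → f/11 → f/10 → f/9 → f/8 → f/7.1 → f/6.3 → f/5.6 → f/5 → f/4.5 → f/4 → f/3.5 — count the steps: 13 third-stops = 4 1/3 stops.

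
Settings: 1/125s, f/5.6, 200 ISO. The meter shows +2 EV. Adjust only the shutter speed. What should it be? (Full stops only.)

Overexposed by 2 stops → need 2 stops darker.
Shutter speed: 1/125 → 1/250 → 1/500.

1/500s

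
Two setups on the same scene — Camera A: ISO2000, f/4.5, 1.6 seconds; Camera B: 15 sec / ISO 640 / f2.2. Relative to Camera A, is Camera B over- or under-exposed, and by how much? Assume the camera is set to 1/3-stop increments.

Aperture: f/4.5 → f/4 → f/3.5 → f/3.2 → f/2.8 → f/2.5 → f/2.2 — 2 stops wider (brighter).
Shutter speed: 1.6 → 2 → 2.5 → 3.2 → 4 → 5 → 6 → 8 → 10 → 13 → 15 — 3 1/3 stops longer (brighter).
ISO: 2000 → 1600 → 1250 → 1000 → 800 → 640 — 1 2/3 stops lower (darker).
Net: +2 +3 1/3 −1 2/3 = +3 2/3 stops.

3 2/3 stops brighter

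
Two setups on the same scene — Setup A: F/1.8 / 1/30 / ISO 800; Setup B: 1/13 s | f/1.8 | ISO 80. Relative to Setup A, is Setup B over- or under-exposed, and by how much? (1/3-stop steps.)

Aperture: unchanged.
Shutter speed: 1/30 → 1/25 → 1/20 → 1/15 → 1/13 — 1 1/3 stops slower (brighter).
ISO: 800 → 640 → 500 → 400 → 320 → 250 → 200 → 160 → 125 → 100 → 80 — 3 1/3 stops lower (darker).
Net: +1 1/3 −3 1/3 = −2 stops.

2 stops darker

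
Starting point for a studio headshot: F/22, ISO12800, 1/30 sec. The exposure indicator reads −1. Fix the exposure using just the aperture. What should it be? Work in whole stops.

Underexposed by 1 stop → need 1 stop brighter.
Aperture: f/22 → f/16.

f/16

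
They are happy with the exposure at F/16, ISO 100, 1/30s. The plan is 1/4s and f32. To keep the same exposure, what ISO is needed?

ISO 50

Shutter speed: 1/30 → 1/15 → 1/8 → 1/4 — 3 stops longer (brighter).
Aperture: f/16 → f/22 → f/32 — 2 stops smaller aperture (darker).
Net change so far: 1 stop brighter. Offset with the ISO: 100 → 50.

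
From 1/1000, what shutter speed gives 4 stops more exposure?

1/60s

Shutter speed: 1/1000 → 1/500 → 1/250 → 1/125 → 1/60 — 4 stops slower (brighter).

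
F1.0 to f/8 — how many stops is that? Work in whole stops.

6 stops

f/1.0 → f/1.4 → f/2 → f/2.8 → f/4 → f/5.6 → f/8 — count the steps: 6 stops.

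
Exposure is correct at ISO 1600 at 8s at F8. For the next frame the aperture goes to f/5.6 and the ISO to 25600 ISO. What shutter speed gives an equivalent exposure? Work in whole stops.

1/4s

Aperture: f/8 → f/5.6 — 1 stop larger aperture (brighter).
ISO: 1600 → 3200 → 6400 → 12800 → 25600 — 4 stops raised (brighter).
Net change so far: 5 stops brighter. Offset with the shutter speed: 8 → 4 → 2 → 1 → 1/2 → 1/4.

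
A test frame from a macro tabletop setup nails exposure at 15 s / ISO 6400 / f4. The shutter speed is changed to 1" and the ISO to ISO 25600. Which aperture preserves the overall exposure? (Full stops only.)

f/2

Shutter speed: 15 → 8 → 4 → 2 → 1 — 4 stops faster (darker).
ISO: 6400 → 12800 → 25600 — 2 stops higher (brighter).
Net change so far: 2 stops darker. Offset with the aperture: f/4 → f/2.8 → f/2.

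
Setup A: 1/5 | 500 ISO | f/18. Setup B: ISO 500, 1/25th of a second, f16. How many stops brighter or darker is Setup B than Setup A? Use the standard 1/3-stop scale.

Aperture: f/18 → f/16 — 1/3 stop larger aperture (brighter).
Shutter speed: 1/5 → 1/6 → 1/8 → 1/10 → 1/13 → 1/15 → 1/20 → 1/25 — 2 1/3 stops shorter (darker).
ISO: unchanged.
Net: +1/3 −2 1/3 = −2 stops.

2 stops darker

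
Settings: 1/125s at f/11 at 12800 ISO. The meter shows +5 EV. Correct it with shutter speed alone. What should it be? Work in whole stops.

1/4000s

Overexposed by 5 stops → need 5 stops darker.
Shutter speed: 1/125 → 1/250 → 1/500 → 1/1000 → 1/2000 → 1/4000.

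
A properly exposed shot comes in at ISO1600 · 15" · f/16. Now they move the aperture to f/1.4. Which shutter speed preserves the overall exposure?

Aperture: f/16 → f/11 → f/8 → f/5.6 → f/4 → f/2.8 → f/2 → f/1.4 — 7 stops opened up (brighter).
Need 7 stops darker from the shutter speed: 15 → 8 → 4 → 2 → 1 → 1/2 → 1/4 → 1/8.

1/8s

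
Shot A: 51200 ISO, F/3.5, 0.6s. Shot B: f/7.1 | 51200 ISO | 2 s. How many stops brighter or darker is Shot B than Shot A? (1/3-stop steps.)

Aperture: f/3.5 → f/4 → f/4.5 → f/5 → f/5.6 → f/6.3 → f/7.1 — 2 stops smaller aperture (darker).
Shutter speed: 0.6 → 0.8 → 1 → 1.3 → 1.6 → 2 — 1 2/3 stops longer (brighter).
ISO: unchanged.
Net: −2 +1 2/3 = −1/3 stops.

1/3 stop darker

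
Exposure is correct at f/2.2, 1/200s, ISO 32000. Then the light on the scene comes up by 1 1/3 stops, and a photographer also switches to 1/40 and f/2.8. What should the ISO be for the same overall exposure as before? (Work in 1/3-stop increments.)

ISO 4000

Scene light: 1 1/3 stops brighter.
Shutter speed: 1/200 → 1/160 → 1/125 → 1/100 → 1/80 → 1/60 → 1/50 → 1/40 — 2 1/3 stops longer (brighter).
Aperture: f/2.2 → f/2.5 → f/2.8 — 2/3 stop smaller aperture (darker).
Net so far: 3 stops brighter. ISO: 32000 → 25600 → 20000 → 16000 → 12800 → 10000 → 8000 → 6400 → 5000 → 4000.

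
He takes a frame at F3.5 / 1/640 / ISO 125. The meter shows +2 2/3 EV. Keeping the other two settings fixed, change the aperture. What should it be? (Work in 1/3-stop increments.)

Overexposed by 2 2/3 stops → need 2 2/3 stops darker.
Aperture: f/3.5 → f/4 → f/4.5 → f/5 → f/5.6 → f/6.3 → f/7.1 → f/8 → f/9.

f/9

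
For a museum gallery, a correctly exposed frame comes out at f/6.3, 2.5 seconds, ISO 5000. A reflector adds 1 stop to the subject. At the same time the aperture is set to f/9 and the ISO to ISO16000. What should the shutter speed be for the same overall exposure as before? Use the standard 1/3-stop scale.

0.8 s

Scene light: 1 stop brighter.
Aperture: f/6.3 → f/7.1 → f/8 → f/9 — 1 stop narrower (darker).
ISO: 5000 → 6400 → 8000 → 10000 → 12800 → 16000 — 1 2/3 stops higher (brighter).
Net so far: 1 2/3 stops brighter. Shutter speed: 2.5 → 2 → 1.6 → 1.3 → 1 → 0.8.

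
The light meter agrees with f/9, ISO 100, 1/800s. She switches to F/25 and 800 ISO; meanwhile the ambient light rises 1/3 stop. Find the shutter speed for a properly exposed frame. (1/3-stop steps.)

Scene light: 1/3 stop brighter.
Aperture: f/9 → f/10 → f/11 → f/13 → f/14 → f/16 → f/18 → f/20 → f/22 → f/25 — 3 stops narrower (darker).
ISO: 100 → 125 → 160 → 200 → 250 → 320 → 400 → 500 → 640 → 800 — 3 stops raised (brighter).
Net so far: 1/3 stop brighter. Shutter speed: 1/800 → 1/1000.

1/1000s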